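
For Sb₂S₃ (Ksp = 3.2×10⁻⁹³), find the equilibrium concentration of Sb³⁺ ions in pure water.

2.5×10⁻¹⁹ M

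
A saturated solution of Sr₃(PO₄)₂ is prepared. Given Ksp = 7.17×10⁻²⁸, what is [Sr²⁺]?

Sr₃(PO₄)₂(s) ⇌ 3 Sr²⁺(aq) + 2 PO₄³⁻(aq)
For each mole of Sr₃(PO₄)₂ that dissolves per liter, [Sr²⁺] = 3s and [PO₄³⁻] = 2s; let s denote this solubility.
Ksp = [Sr²⁺]^3[PO₄³⁻]^2 = (3s)^3 · (2s)^2 = 108s^5 = 7.17×10⁻²⁸
s = 1.46×10⁻⁶ mol L⁻¹
[Sr²⁺] = 3s = 4.38×10⁻⁶ mol L⁻¹

4.38×10⁻⁶ M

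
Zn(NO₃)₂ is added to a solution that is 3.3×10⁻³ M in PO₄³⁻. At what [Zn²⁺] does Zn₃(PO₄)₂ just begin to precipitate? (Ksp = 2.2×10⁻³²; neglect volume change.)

1.3×10⁻⁹ M

Precipitation begins when Q = Ksp.
Zn₃(PO₄)₂(s) ⇌ 3 Zn²⁺(aq) + 2 PO₄³⁻(aq)
Ksp = [Zn²⁺]^3[PO₄³⁻]^2 = [Zn²⁺]^3(3.3×10⁻³)^2
[Zn²⁺]^3 = 2.2×10⁻³² / (3.3×10⁻³)^2 = 2.0×10⁻²⁷
[Zn²⁺] = 1.3×10⁻⁹ M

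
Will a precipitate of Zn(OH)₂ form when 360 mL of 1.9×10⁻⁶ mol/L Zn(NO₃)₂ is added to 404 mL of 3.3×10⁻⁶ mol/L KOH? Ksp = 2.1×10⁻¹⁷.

No

The combined volume is 764 mL.
[Zn²⁺] = (1.9×10⁻⁶)(360)/764 = 9.0×10⁻⁷ mol/L
[OH⁻] = (3.3×10⁻⁶)(404)/764 = 1.7×10⁻⁶ mol/L
Q = [Zn²⁺][OH⁻]^2 = 2.7×10⁻¹⁸
Q = 2.7×10⁻¹⁸ < Ksp = 2.1×10⁻¹⁷, so the solution is unsaturated and no precipitate forms.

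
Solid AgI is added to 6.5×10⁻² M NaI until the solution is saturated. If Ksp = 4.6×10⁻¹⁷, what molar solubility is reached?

AgI(s) ⇌ Ag⁺(aq) + I⁻(aq)
With I⁻ already at 6.5×10⁻² M and s small, take [I⁻] ≈ 6.5×10⁻² M and [Ag⁺] = s.
Ksp = [Ag⁺][I⁻] = s(6.5×10⁻²)
s = 4.6×10⁻¹⁷ / (6.5×10⁻²) = 7.1×10⁻¹⁶
s = 7.1×10⁻¹⁶ M

7.1×10⁻¹⁶ M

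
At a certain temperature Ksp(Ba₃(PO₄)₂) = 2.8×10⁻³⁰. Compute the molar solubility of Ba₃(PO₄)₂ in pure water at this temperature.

4.8×10⁻⁷ M

Ba₃(PO₄)₂(s) ⇌ 3 Ba²⁺(aq) + 2 PO₄³⁻(aq)
Call the molar solubility s, so that [Ba²⁺] = 3s and [PO₄³⁻] = 2s.
Ksp = [Ba²⁺]^3[PO₄³⁻]^2 = (3s)^3 · (2s)^2 = 108s^5
108s^5 = 2.8×10⁻³⁰  ⇒  s^5 = 2.6×10⁻³²
s = 4.8×10⁻⁷ mol L⁻¹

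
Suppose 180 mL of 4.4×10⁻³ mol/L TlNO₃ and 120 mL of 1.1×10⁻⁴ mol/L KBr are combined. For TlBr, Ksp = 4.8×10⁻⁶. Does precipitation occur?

After mixing, V = 180 mL + 120 mL = 300 mL.
[Tl⁺] = (4.4×10⁻³)(180)/300 = 2.6×10⁻³ mol/L
[Br⁻] = (1.1×10⁻⁴)(120)/300 = 4.4×10⁻⁵ mol/L
Q = [Tl⁺][Br⁻] = 1.2×10⁻⁷
Since Q (1.2×10⁻⁷) is less than Ksp (4.8×10⁻⁶), no TlBr precipitates.

No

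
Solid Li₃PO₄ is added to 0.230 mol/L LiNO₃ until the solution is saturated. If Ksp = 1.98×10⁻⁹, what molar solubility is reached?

1.63×10⁻⁷ M

Li₃PO₄(s) ⇌ 3 Li⁺(aq) + PO₄³⁻(aq)
The solution already contains Li⁺ at 0.230 mol/L. Let s be the molar solubility of Li₃PO₄.
[Li⁺] ≈ 0.230 mol/L (common ion dominates); [PO₄³⁻] = s.
Ksp = [Li⁺]^3[PO₄³⁻] = (0.230)^3s
s = 1.98×10⁻⁹ / (0.230)^3 = 1.63×10⁻⁷
s = 1.63×10⁻⁷ mol/L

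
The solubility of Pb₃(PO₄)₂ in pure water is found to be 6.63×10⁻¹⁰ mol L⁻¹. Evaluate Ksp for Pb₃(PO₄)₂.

Ksp = 1.38×10⁻⁴⁴

Pb₃(PO₄)₂(s) ⇌ 3 Pb²⁺(aq) + 2 PO₄³⁻(aq)
With molar solubility s: [Pb²⁺] = 3s, [PO₄³⁻] = 2s.
Ksp = [Pb²⁺]^3[PO₄³⁻]^2 = (3s)^3 · (2s)^2 = 108s^5
Ksp = 108 × (6.63×10⁻¹⁰)^5 = 1.38×10⁻⁴⁴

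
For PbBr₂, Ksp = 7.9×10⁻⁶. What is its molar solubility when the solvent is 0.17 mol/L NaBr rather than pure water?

2.7×10⁻⁴ M

PbBr₂(s) ⇌ Pb²⁺(aq) + 2 Br⁻(aq)
The solution already contains Br⁻ at 0.17 mol/L. Let s be the molar solubility of PbBr₂.
[Br⁻] ≈ 0.17 mol/L (common ion dominates); [Pb²⁺] = s.
Ksp = [Pb²⁺][Br⁻]^2 = s(0.17)^2
s = 7.9×10⁻⁶ / (0.17)^2 = 2.7×10⁻⁴
s = 2.7×10⁻⁴ mol/L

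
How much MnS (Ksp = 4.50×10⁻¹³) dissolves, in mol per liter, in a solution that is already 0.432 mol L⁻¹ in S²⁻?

1.04×10⁻¹² M

MnS(s) ⇌ Mn²⁺(aq) + S²⁻(aq)
The solution already contains S²⁻ at 0.432 mol L⁻¹. Let s be the molar solubility of MnS.
[S²⁻] ≈ 0.432 mol L⁻¹ (common ion dominates); [Mn²⁺] = s.
Ksp = [Mn²⁺][S²⁻] = s(0.432)
s = 4.50×10⁻¹³ / (0.432) = 1.04×10⁻¹²
s = 1.04×10⁻¹² mol L⁻¹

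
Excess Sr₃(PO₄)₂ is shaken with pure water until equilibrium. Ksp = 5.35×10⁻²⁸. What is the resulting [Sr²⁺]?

Sr₃(PO₄)₂(s) ⇌ 3 Sr²⁺(aq) + 2 PO₄³⁻(aq)
With molar solubility s: [Sr²⁺] = 3s, [PO₄³⁻] = 2s.
Ksp = [Sr²⁺]^3[PO₄³⁻]^2 = (3s)^3 · (2s)^2 = 108s^5 = 5.35×10⁻²⁸
s = 1.38×10⁻⁶ M
[Sr²⁺] = 3s = 4.13×10⁻⁶ M

4.13×10⁻⁶ M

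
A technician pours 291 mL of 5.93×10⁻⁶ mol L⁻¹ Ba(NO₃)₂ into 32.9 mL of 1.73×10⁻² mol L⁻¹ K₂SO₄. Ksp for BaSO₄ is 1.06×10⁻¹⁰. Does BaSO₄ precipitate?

Yes

Total volume after mixing = 291 + 32.9 = 323.9 mL.
[Ba²⁺] = (5.93×10⁻⁶)(291)/323.9 = 5.33×10⁻⁶ mol L⁻¹
[SO₄²⁻] = (1.73×10⁻²)(32.9)/323.9 = 1.76×10⁻³ mol L⁻¹
Q = [Ba²⁺][SO₄²⁻] = 9.36×10⁻⁹
Because Q > Ksp (9.36×10⁻⁹ vs 1.06×10⁻¹⁰), a precipitate of BaSO₄ forms.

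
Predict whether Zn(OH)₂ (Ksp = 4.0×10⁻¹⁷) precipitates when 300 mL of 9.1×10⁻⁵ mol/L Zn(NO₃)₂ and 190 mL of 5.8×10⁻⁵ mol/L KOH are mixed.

Yes

The combined volume is 490 mL.
[Zn²⁺] = (9.1×10⁻⁵)(300)/490 = 5.6×10⁻⁵ mol/L
[OH⁻] = (5.8×10⁻⁵)(190)/490 = 2.2×10⁻⁵ mol/L
Q = [Zn²⁺][OH⁻]^2 = 2.8×10⁻¹⁴
Q = 2.8×10⁻¹⁴ > Ksp = 4.0×10⁻¹⁷, so the solution is supersaturated and Zn(OH)₂ precipitates.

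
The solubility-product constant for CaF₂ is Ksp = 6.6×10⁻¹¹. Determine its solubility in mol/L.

CaF₂(s) ⇌ Ca²⁺(aq) + 2 F⁻(aq)
If s mol/L of CaF₂ dissolves, [Ca²⁺] = s and [F⁻] = 2s.
Ksp = [Ca²⁺][F⁻]^2 = s · (2s)^2 = 4s^3
4s^3 = 6.6×10⁻¹¹  ⇒  s^3 = 1.7×10⁻¹¹
Taking the 3rd root, s = 2.5×10⁻⁴ mol L⁻¹.

2.5×10⁻⁴ M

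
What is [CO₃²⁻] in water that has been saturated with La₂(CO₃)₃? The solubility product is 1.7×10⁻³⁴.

La₂(CO₃)₃(s) ⇌ 2 La³⁺(aq) + 3 CO₃²⁻(aq)
If s mol/L of La₂(CO₃)₃ dissolves, [La³⁺] = 2s and [CO₃²⁻] = 3s.
Ksp = [La³⁺]^2[CO₃²⁻]^3 = (2s)^2 · (3s)^3 = 108s^5 = 1.7×10⁻³⁴
s = 6.9×10⁻⁸ M
[CO₃²⁻] = 3s = 2.1×10⁻⁷ M

2.1×10⁻⁷ M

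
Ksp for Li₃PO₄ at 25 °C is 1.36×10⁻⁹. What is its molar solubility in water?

Li₃PO₄(s) ⇌ 3 Li⁺(aq) + PO₄³⁻(aq)
If s mol/L of Li₃PO₄ dissolves, [Li⁺] = 3s and [PO₄³⁻] = s.
Ksp = [Li⁺]^3[PO₄³⁻] = (3s)^3 · s = 27s^4
27s^4 = 1.36×10⁻⁹  ⇒  s^4 = 5.04×10⁻¹¹
Taking the 4th root, s = 2.66×10⁻³ mol/L.

2.66×10⁻³ M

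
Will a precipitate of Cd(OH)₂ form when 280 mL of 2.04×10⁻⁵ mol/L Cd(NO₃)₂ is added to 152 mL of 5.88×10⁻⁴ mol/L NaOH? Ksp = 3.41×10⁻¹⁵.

The combined volume is 432 mL.
[Cd²⁺] = (2.04×10⁻⁵)(280)/432 = 1.32×10⁻⁵ mol/L
[OH⁻] = (5.88×10⁻⁴)(152)/432 = 2.07×10⁻⁴ mol/L
Q = [Cd²⁺][OH⁻]^2 = 5.66×10⁻¹³
Since Q (5.66×10⁻¹³) exceeds Ksp (3.41×10⁻¹⁵), Cd(OH)₂ will precipitate.

Yes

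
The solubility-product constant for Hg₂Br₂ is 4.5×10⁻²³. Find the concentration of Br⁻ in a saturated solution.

4.5×10⁻⁸ M

Hg₂Br₂(s) ⇌ Hg₂²⁺(aq) + 2 Br⁻(aq)
For each mole of Hg₂Br₂ that dissolves per liter, [Hg₂²⁺] = s and [Br⁻] = 2s; let s denote this solubility.
Ksp = [Hg₂²⁺][Br⁻]^2 = s · (2s)^2 = 4s^3 = 4.5×10⁻²³
s = 2.2×10⁻⁸ mol/L
[Br⁻] = 2s = 4.5×10⁻⁸ mol/L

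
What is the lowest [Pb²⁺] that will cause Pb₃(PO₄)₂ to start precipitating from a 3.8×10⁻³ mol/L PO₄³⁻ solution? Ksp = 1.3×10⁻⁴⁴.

9.7×10⁻¹⁴ M

The threshold for precipitation is Q = Ksp.
Pb₃(PO₄)₂(s) ⇌ 3 Pb²⁺(aq) + 2 PO₄³⁻(aq)
Ksp = [Pb²⁺]^3[PO₄³⁻]^2 = [Pb²⁺]^3(3.8×10⁻³)^2
[Pb²⁺]^3 = 1.3×10⁻⁴⁴ / (3.8×10⁻³)^2 = 9.0×10⁻⁴⁰
[Pb²⁺] = 9.7×10⁻¹⁴ mol/L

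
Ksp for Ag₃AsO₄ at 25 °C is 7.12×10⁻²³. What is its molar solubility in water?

1.27×10⁻⁶ M

Ag₃AsO₄(s) ⇌ 3 Ag⁺(aq) + AsO₄³⁻(aq)
Call the molar solubility s, so that [Ag⁺] = 3s and [AsO₄³⁻] = s.
Ksp = [Ag⁺]^3[AsO₄³⁻] = (3s)^3 · s = 27s^4
27s^4 = 7.12×10⁻²³  ⇒  s^4 = 2.64×10⁻²⁴
s = (2.64×10⁻²⁴)^(1/4) = 1.27×10⁻⁶ mol L⁻¹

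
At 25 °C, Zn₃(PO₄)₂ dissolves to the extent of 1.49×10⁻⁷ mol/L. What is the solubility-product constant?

Zn₃(PO₄)₂(s) ⇌ 3 Zn²⁺(aq) + 2 PO₄³⁻(aq)
Call the molar solubility s, so that [Zn²⁺] = 3s and [PO₄³⁻] = 2s.
Ksp = [Zn²⁺]^3[PO₄³⁻]^2 = (3s)^3 · (2s)^2 = 108s^5
Ksp = 108 × (1.49×10⁻⁷)^5 = 7.93×10⁻³³

Ksp = 7.93×10⁻³³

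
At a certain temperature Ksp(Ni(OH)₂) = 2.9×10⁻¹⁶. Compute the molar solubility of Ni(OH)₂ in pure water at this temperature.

4.2×10⁻⁶ M

Ni(OH)₂(s) ⇌ Ni²⁺(aq) + 2 OH⁻(aq)
Let s be the molar solubility. Then [Ni²⁺] = s and [OH⁻] = 2s.
Ksp = [Ni²⁺][OH⁻]^2 = s · (2s)^2 = 4s^3
4s^3 = 2.9×10⁻¹⁶  ⇒  s^3 = 7.3×10⁻¹⁷
s = (7.3×10⁻¹⁷)^(1/3) = 4.2×10⁻⁶ mol/L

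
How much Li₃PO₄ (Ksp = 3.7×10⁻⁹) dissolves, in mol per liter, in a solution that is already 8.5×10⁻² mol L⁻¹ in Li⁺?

Li₃PO₄(s) ⇌ 3 Li⁺(aq) + PO₄³⁻(aq)
With Li⁺ already at 8.5×10⁻² mol L⁻¹ and s small, take [Li⁺] ≈ 8.5×10⁻² mol L⁻¹ and [PO₄³⁻] = s.
Ksp = [Li⁺]^3[PO₄³⁻] = (8.5×10⁻²)^3s
s = 3.7×10⁻⁹ / (8.5×10⁻²)^3 = 6.0×10⁻⁶
s = 6.0×10⁻⁶ mol L⁻¹

6.0×10⁻⁶ M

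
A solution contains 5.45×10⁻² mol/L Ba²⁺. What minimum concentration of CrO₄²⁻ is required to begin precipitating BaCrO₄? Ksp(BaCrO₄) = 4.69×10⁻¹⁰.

8.61×10⁻⁹ M

The threshold for precipitation is Q = Ksp.
BaCrO₄(s) ⇌ Ba²⁺(aq) + CrO₄²⁻(aq)
Ksp = [Ba²⁺][CrO₄²⁻] = [CrO₄²⁻](5.45×10⁻²)
[CrO₄²⁻] = 4.69×10⁻¹⁰ / (5.45×10⁻²) = 8.61×10⁻⁹
[CrO₄²⁻] = 8.61×10⁻⁹ mol/L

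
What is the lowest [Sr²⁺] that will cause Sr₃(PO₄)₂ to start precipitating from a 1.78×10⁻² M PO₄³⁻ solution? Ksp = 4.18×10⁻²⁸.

The threshold for precipitation is Q = Ksp.
Sr₃(PO₄)₂(s) ⇌ 3 Sr²⁺(aq) + 2 PO₄³⁻(aq)
Ksp = [Sr²⁺]^3[PO₄³⁻]^2 = [Sr²⁺]^3(1.78×10⁻²)^2
[Sr²⁺]^3 = 4.18×10⁻²⁸ / (1.78×10⁻²)^2 = 1.32×10⁻²⁴
[Sr²⁺] = 1.10×10⁻⁸ M

1.10×10⁻⁸ M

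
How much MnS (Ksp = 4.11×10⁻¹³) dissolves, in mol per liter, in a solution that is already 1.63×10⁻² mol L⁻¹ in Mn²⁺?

2.52×10⁻¹¹ M

MnS(s) ⇌ Mn²⁺(aq) + S²⁻(aq)
Mn²⁺ is already present at 1.63×10⁻² mol L⁻¹. If s mol/L of MnS dissolves, [S²⁻] = s while [Mn²⁺] ≈ 1.63×10⁻² mol L⁻¹.
Ksp = [Mn²⁺][S²⁻] = (1.63×10⁻²)s
s = 4.11×10⁻¹³ / (1.63×10⁻²) = 2.52×10⁻¹¹
s = 2.52×10⁻¹¹ mol L⁻¹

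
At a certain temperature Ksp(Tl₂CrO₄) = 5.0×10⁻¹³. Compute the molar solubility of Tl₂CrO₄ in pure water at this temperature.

5.0×10⁻⁵ M

Tl₂CrO₄(s) ⇌ 2 Tl⁺(aq) + CrO₄²⁻(aq)
For each mole of Tl₂CrO₄ that dissolves per liter, [Tl⁺] = 2s and [CrO₄²⁻] = s; let s denote this solubility.
Ksp = [Tl⁺]^2[CrO₄²⁻] = (2s)^2 · s = 4s^3
4s^3 = 5.0×10⁻¹³  ⇒  s^3 = 1.3×10⁻¹³
s = 5.0×10⁻⁵ mol L⁻¹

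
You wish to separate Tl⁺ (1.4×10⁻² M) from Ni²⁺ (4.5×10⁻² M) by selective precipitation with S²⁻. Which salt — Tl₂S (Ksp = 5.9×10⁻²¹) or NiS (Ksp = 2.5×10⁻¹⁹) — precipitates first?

A salt starts to precipitate once the ion product Q reaches its Ksp.
For Tl₂S: [S²⁻] = (Ksp/[Tl⁺]^2) = 3.0×10⁻¹⁷ M
For NiS: [S²⁻] = (Ksp/[Ni²⁺]) = 5.6×10⁻¹⁸ M
NiS requires the lower [S²⁻], so it precipitates first.

NiS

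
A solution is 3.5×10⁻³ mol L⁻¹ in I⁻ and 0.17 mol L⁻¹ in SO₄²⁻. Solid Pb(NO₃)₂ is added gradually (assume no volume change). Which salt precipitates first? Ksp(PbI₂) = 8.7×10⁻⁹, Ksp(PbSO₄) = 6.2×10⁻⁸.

Each salt precipitates once Q = Ksp for that salt.
For PbI₂: [Pb²⁺] = (Ksp/[I⁻]^2) = 7.1×10⁻⁴ mol L⁻¹
For PbSO₄: [Pb²⁺] = (Ksp/[SO₄²⁻]) = 3.6×10⁻⁷ mol L⁻¹
PbSO₄ requires the lower [Pb²⁺], so it precipitates first.

PbSO₄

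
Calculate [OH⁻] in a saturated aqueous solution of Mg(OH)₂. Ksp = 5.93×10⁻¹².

2.28×10⁻⁴ M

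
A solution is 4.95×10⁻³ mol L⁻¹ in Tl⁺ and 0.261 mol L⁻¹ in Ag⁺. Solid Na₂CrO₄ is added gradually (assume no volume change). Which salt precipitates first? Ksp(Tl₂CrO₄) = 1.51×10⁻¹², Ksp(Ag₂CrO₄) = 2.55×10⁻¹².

A salt starts to precipitate once the ion product Q reaches its Ksp.
For Tl₂CrO₄: [CrO₄²⁻] = (Ksp/[Tl⁺]^2) = 6.16×10⁻⁸ mol L⁻¹
For Ag₂CrO₄: [CrO₄²⁻] = (Ksp/[Ag⁺]^2) = 3.74×10⁻¹¹ mol L⁻¹
The smaller threshold [CrO₄²⁻] is reached first, so Ag₂CrO₄ precipitates first.

Ag₂CrO₄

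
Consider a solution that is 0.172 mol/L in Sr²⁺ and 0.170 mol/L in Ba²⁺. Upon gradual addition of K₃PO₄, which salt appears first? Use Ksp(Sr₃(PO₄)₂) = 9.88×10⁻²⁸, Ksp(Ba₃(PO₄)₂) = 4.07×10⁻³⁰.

A salt starts to precipitate once the ion product Q reaches its Ksp.
For Sr₃(PO₄)₂: [PO₄³⁻] = (Ksp/[Sr²⁺]^3)^(1/2) = 4.41×10⁻¹³ mol/L
For Ba₃(PO₄)₂: [PO₄³⁻] = (Ksp/[Ba²⁺]^3)^(1/2) = 2.88×10⁻¹⁴ mol/L
Since Ba₃(PO₄)₂ needs less PO₄³⁻ to reach saturation, it precipitates first.

Ba₃(PO₄)₂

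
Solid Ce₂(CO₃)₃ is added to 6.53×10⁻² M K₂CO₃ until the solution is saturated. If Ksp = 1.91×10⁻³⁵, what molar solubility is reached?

1.31×10⁻¹⁶ M

Ce₂(CO₃)₃(s) ⇌ 2 Ce³⁺(aq) + 3 CO₃²⁻(aq)
The solution already contains CO₃²⁻ at 6.53×10⁻² M. Let s be the molar solubility of Ce₂(CO₃)₃.
[CO₃²⁻] ≈ 6.53×10⁻² M (common ion dominates); [Ce³⁺] = 2s.
Ksp = [Ce³⁺]^2[CO₃²⁻]^3 = (2s)^2(6.53×10⁻²)^3
(2s)^2 = 1.91×10⁻³⁵ / (6.53×10⁻²)^3 = 6.86×10⁻³²
s = 1.31×10⁻¹⁶ M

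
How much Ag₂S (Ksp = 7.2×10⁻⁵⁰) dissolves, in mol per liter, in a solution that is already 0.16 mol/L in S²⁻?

Ag₂S(s) ⇌ 2 Ag⁺(aq) + S²⁻(aq)
The solution already contains S²⁻ at 0.16 mol/L. Let s be the molar solubility of Ag₂S.
[S²⁻] ≈ 0.16 mol/L (common ion dominates); [Ag⁺] = 2s.
Ksp = [Ag⁺]^2[S²⁻] = (2s)^2(0.16)
(2s)^2 = 7.2×10⁻⁵⁰ / (0.16) = 4.5×10⁻⁴⁹
s = 3.4×10⁻²⁵ mol/L

3.4×10⁻²⁵ M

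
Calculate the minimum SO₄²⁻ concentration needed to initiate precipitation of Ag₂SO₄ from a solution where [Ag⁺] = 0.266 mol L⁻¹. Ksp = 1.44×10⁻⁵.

Each salt precipitates once Q = Ksp for that salt.
Ag₂SO₄(s) ⇌ 2 Ag⁺(aq) + SO₄²⁻(aq)
Ksp = [Ag⁺]^2[SO₄²⁻] = [SO₄²⁻](0.266)^2
[SO₄²⁻] = 1.44×10⁻⁵ / (0.266)^2 = 2.04×10⁻⁴
[SO₄²⁻] = 2.04×10⁻⁴ mol L⁻¹

2.04×10⁻⁴ M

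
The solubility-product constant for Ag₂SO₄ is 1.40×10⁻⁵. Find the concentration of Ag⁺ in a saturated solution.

3.04×10⁻² M

Ag₂SO₄(s) ⇌ 2 Ag⁺(aq) + SO₄²⁻(aq)
With molar solubility s: [Ag⁺] = 2s, [SO₄²⁻] = s.
Ksp = [Ag⁺]^2[SO₄²⁻] = (2s)^2 · s = 4s^3 = 1.40×10⁻⁵
s = 1.52×10⁻² mol/L
[Ag⁺] = 2s = 3.04×10⁻² mol/L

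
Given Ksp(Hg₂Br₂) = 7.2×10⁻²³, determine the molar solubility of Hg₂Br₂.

2.6×10⁻⁸ M

Hg₂Br₂(s) ⇌ Hg₂²⁺(aq) + 2 Br⁻(aq)
Call the molar solubility s, so that [Hg₂²⁺] = s and [Br⁻] = 2s.
Ksp = [Hg₂²⁺][Br⁻]^2 = s · (2s)^2 = 4s^3
4s^3 = 7.2×10⁻²³  ⇒  s^3 = 1.8×10⁻²³
s = 2.6×10⁻⁸ mol/L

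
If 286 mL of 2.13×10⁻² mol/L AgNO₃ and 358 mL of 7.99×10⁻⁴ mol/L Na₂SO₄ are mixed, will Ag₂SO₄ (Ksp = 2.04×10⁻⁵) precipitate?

The combined volume is 644 mL.
[Ag⁺] = (2.13×10⁻²)(286)/644 = 9.46×10⁻³ mol/L
[SO₄²⁻] = (7.99×10⁻⁴)(358)/644 = 4.44×10⁻⁴ mol/L
Q = [Ag⁺]^2[SO₄²⁻] = 3.97×10⁻⁸
Q = 3.97×10⁻⁸ < Ksp = 2.04×10⁻⁵, so the solution is unsaturated and no precipitate forms.

No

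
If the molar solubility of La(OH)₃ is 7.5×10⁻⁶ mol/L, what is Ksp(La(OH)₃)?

Ksp = 8.5×10⁻²⁰

La(OH)₃(s) ⇌ La³⁺(aq) + 3 OH⁻(aq)
Let s be the molar solubility. Then [La³⁺] = s and [OH⁻] = 3s.
Ksp = [La³⁺][OH⁻]^3 = s · (3s)^3 = 27s^4
Ksp = 27 × (7.5×10⁻⁶)^4 = 8.5×10⁻²⁰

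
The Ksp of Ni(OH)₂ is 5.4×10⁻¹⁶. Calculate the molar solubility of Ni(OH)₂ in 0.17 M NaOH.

1.9×10⁻¹⁴ M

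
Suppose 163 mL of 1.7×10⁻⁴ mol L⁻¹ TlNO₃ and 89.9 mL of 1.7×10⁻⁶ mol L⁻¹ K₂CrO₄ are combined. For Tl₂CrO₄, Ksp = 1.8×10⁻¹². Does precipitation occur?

Total volume after mixing = 163 + 89.9 = 252.9 mL.
[Tl⁺] = (1.7×10⁻⁴)(163)/252.9 = 1.1×10⁻⁴ mol L⁻¹
[CrO₄²⁻] = (1.7×10⁻⁶)(89.9)/252.9 = 6.0×10⁻⁷ mol L⁻¹
Q = [Tl⁺]^2[CrO₄²⁻] = 7.3×10⁻¹⁵
Q = 7.3×10⁻¹⁵ < Ksp = 1.8×10⁻¹², so the solution is unsaturated and no precipitate forms.

No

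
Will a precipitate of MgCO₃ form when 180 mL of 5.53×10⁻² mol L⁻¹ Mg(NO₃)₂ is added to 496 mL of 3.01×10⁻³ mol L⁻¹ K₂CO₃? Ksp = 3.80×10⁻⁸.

Yes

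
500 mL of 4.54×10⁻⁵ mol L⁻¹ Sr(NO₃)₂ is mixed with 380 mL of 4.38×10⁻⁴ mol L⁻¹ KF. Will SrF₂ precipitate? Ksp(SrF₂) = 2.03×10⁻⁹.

The combined volume is 880 mL.
[Sr²⁺] = (4.54×10⁻⁵)(500)/880 = 2.58×10⁻⁵ mol L⁻¹
[F⁻] = (4.38×10⁻⁴)(380)/880 = 1.89×10⁻⁴ mol L⁻¹
Q = [Sr²⁺][F⁻]^2 = 9.23×10⁻¹³
Since Q (9.23×10⁻¹³) is less than Ksp (2.03×10⁻⁹), no SrF₂ precipitates.

No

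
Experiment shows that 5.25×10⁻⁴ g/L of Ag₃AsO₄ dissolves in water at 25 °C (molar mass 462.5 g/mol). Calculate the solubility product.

Convert to molarity: s = 5.25×10⁻⁴ / 462.5 = 1.1351×10⁻⁶ mol/L
Ag₃AsO₄(s) ⇌ 3 Ag⁺(aq) + AsO₄³⁻(aq)
With molar solubility s: [Ag⁺] = 3s, [AsO₄³⁻] = s.
Ksp = [Ag⁺]^3[AsO₄³⁻] = (3s)^3 · s = 27s^4
Ksp = 27 × (1.1351×10⁻⁶)^4 = 4.48×10⁻²³

Ksp = 4.48×10⁻²³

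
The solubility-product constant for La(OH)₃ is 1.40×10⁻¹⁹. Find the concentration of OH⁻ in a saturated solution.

2.55×10⁻⁵ M

La(OH)₃(s) ⇌ La³⁺(aq) + 3 OH⁻(aq)
If s mol/L of La(OH)₃ dissolves, [La³⁺] = s and [OH⁻] = 3s.
Ksp = [La³⁺][OH⁻]^3 = s · (3s)^3 = 27s^4 = 1.40×10⁻¹⁹
s = 8.49×10⁻⁶ mol/L
[OH⁻] = 3s = 2.55×10⁻⁵ mol/L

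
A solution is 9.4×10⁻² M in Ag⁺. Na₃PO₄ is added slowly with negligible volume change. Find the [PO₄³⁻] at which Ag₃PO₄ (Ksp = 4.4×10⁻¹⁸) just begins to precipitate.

5.3×10⁻¹⁵ M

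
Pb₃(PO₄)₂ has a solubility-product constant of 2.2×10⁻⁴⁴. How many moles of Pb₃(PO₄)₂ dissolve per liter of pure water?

7.3×10⁻¹⁰ M

Pb₃(PO₄)₂(s) ⇌ 3 Pb²⁺(aq) + 2 PO₄³⁻(aq)
Call the molar solubility s, so that [Pb²⁺] = 3s and [PO₄³⁻] = 2s.
Ksp = [Pb²⁺]^3[PO₄³⁻]^2 = (3s)^3 · (2s)^2 = 108s^5
108s^5 = 2.2×10⁻⁴⁴  ⇒  s^5 = 2.0×10⁻⁴⁶
Taking the 5th root, s = 7.3×10⁻¹⁰ mol L⁻¹.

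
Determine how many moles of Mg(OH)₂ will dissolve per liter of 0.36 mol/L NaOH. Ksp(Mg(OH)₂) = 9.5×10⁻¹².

Mg(OH)₂(s) ⇌ Mg²⁺(aq) + 2 OH⁻(aq)
OH⁻ is already present at 0.36 mol/L. If s mol/L of Mg(OH)₂ dissolves, [Mg²⁺] = s while [OH⁻] ≈ 0.36 mol/L.
Ksp = [Mg²⁺][OH⁻]^2 = s(0.36)^2
s = 9.5×10⁻¹² / (0.36)^2 = 7.3×10⁻¹¹
s = 7.3×10⁻¹¹ mol/L

7.3×10⁻¹¹ M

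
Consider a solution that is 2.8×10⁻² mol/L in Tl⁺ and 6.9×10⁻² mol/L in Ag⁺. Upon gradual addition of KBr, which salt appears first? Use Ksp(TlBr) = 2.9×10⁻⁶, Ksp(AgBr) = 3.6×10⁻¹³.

AgBr

Each salt precipitates once Q = Ksp for that salt.
For TlBr: [Br⁻] = (Ksp/[Tl⁺]) = 1.0×10⁻⁴ mol/L
For AgBr: [Br⁻] = (Ksp/[Ag⁺]) = 5.2×10⁻¹² mol/L
AgBr requires the lower [Br⁻], so it precipitates first.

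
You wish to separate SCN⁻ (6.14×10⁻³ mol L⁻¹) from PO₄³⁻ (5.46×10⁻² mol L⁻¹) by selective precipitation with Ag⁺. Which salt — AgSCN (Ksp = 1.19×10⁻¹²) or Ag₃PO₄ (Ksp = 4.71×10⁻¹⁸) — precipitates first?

AgSCN

Precipitation of each salt begins when its ion product equals Ksp.
For AgSCN: [Ag⁺] = (Ksp/[SCN⁻]) = 1.94×10⁻¹⁰ mol L⁻¹
For Ag₃PO₄: [Ag⁺] = (Ksp/[PO₄³⁻])^(1/3) = 4.42×10⁻⁶ mol L⁻¹
Since AgSCN needs less Ag⁺ to reach saturation, it precipitates first.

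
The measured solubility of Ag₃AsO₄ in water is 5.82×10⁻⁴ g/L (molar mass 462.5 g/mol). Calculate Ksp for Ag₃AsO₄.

Ksp = 6.77×10⁻²³

s = (5.82×10⁻⁴ g L⁻¹)/(462.5 g mol⁻¹) = 1.2584×10⁻⁶ M
Ag₃AsO₄(s) ⇌ 3 Ag⁺(aq) + AsO₄³⁻(aq)
For each mole of Ag₃AsO₄ that dissolves per liter, [Ag⁺] = 3s and [AsO₄³⁻] = s; let s denote this solubility.
Ksp = [Ag⁺]^3[AsO₄³⁻] = (3s)^3 · s = 27s^4
Ksp = 27 × (1.2584×10⁻⁶)^4 = 6.77×10⁻²³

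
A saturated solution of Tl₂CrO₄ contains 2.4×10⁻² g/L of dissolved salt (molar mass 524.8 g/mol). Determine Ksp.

Ksp = 3.8×10⁻¹³

Convert to molarity: s = 2.4×10⁻² / 524.8 = 4.573×10⁻⁵ mol/L
Tl₂CrO₄(s) ⇌ 2 Tl⁺(aq) + CrO₄²⁻(aq)
With molar solubility s: [Tl⁺] = 2s, [CrO₄²⁻] = s.
Ksp = [Tl⁺]^2[CrO₄²⁻] = (2s)^2 · s = 4s^3
Ksp = 4 × (4.573×10⁻⁵)^3 = 3.8×10⁻¹³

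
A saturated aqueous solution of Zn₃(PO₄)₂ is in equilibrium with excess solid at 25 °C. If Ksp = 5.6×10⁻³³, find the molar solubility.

1.4×10⁻⁷ M

Zn₃(PO₄)₂(s) ⇌ 3 Zn²⁺(aq) + 2 PO₄³⁻(aq)
Let s be the molar solubility. Then [Zn²⁺] = 3s and [PO₄³⁻] = 2s.
Ksp = [Zn²⁺]^3[PO₄³⁻]^2 = (3s)^3 · (2s)^2 = 108s^5
108s^5 = 5.6×10⁻³³  ⇒  s^5 = 5.2×10⁻³⁵
Taking the 5th root, s = 1.4×10⁻⁷ mol/L.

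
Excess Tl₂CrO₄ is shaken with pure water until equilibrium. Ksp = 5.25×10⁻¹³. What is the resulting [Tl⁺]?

Tl₂CrO₄(s) ⇌ 2 Tl⁺(aq) + CrO₄²⁻(aq)
For each mole of Tl₂CrO₄ that dissolves per liter, [Tl⁺] = 2s and [CrO₄²⁻] = s; let s denote this solubility.
Ksp = [Tl⁺]^2[CrO₄²⁻] = (2s)^2 · s = 4s^3 = 5.25×10⁻¹³
s = 5.08×10⁻⁵ mol L⁻¹
[Tl⁺] = 2s = 1.02×10⁻⁴ mol L⁻¹

1.02×10⁻⁴ M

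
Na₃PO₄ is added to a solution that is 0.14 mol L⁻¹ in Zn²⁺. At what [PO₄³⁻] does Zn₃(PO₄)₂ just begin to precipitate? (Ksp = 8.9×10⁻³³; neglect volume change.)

Each salt precipitates once Q = Ksp for that salt.
Zn₃(PO₄)₂(s) ⇌ 3 Zn²⁺(aq) + 2 PO₄³⁻(aq)
Ksp = [Zn²⁺]^3[PO₄³⁻]^2 = [PO₄³⁻]^2(0.14)^3
[PO₄³⁻]^2 = 8.9×10⁻³³ / (0.14)^3 = 3.2×10⁻³⁰
[PO₄³⁻] = 1.8×10⁻¹⁵ mol L⁻¹

1.8×10⁻¹⁵ M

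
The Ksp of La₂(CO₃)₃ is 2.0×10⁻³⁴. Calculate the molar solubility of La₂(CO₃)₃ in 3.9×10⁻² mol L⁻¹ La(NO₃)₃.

1.7×10⁻¹¹ M

La₂(CO₃)₃(s) ⇌ 2 La³⁺(aq) + 3 CO₃²⁻(aq)
La³⁺ is already present at 3.9×10⁻² mol L⁻¹. If s mol/L of La₂(CO₃)₃ dissolves, [CO₃²⁻] = 3s while [La³⁺] ≈ 3.9×10⁻² mol L⁻¹.
Ksp = [La³⁺]^2[CO₃²⁻]^3 = (3.9×10⁻²)^2(3s)^3
(3s)^3 = 2.0×10⁻³⁴ / (3.9×10⁻²)^2 = 1.3×10⁻³¹
s = 1.7×10⁻¹¹ mol L⁻¹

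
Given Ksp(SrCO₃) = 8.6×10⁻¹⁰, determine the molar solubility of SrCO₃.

2.9×10⁻⁵ M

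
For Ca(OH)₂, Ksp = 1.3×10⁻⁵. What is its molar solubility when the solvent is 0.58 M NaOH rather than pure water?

Ca(OH)₂(s) ⇌ Ca²⁺(aq) + 2 OH⁻(aq)
OH⁻ is already present at 0.58 M. If s mol/L of Ca(OH)₂ dissolves, [Ca²⁺] = s while [OH⁻] ≈ 0.58 M.
Ksp = [Ca²⁺][OH⁻]^2 = s(0.58)^2
s = 1.3×10⁻⁵ / (0.58)^2 = 3.9×10⁻⁵
s = 3.9×10⁻⁵ M

3.9×10⁻⁵ M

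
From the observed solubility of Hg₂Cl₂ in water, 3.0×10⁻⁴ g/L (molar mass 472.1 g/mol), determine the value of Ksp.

Ksp = 1.0×10⁻¹⁸

Molar solubility s = (3.0×10⁻⁴ g/L) / (472.1 g/mol) = 6.355×10⁻⁷ mol/L
Hg₂Cl₂(s) ⇌ Hg₂²⁺(aq) + 2 Cl⁻(aq)
Call the molar solubility s, so that [Hg₂²⁺] = s and [Cl⁻] = 2s.
Ksp = [Hg₂²⁺][Cl⁻]^2 = s · (2s)^2 = 4s^3
Ksp = 4 × (6.355×10⁻⁷)^3 = 1.0×10⁻¹⁸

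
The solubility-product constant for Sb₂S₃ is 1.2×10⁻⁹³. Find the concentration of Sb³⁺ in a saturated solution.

2.0×10⁻¹⁹ M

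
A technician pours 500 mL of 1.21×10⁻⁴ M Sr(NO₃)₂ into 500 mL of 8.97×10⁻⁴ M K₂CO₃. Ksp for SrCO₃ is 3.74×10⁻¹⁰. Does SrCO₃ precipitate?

Yes

After mixing, V = 500 mL + 500 mL = 1000 mL.
[Sr²⁺] = (1.21×10⁻⁴)(500)/1000 = 6.05×10⁻⁵ M
[CO₃²⁻] = (8.97×10⁻⁴)(500)/1000 = 4.49×10⁻⁴ M
Q = [Sr²⁺][CO₃²⁻] = 2.71×10⁻⁸
Since Q (2.71×10⁻⁸) exceeds Ksp (3.74×10⁻¹⁰), SrCO₃ will precipitate.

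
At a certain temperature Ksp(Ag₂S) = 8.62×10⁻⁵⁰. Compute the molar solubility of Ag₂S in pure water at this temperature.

2.78×10⁻¹⁷ M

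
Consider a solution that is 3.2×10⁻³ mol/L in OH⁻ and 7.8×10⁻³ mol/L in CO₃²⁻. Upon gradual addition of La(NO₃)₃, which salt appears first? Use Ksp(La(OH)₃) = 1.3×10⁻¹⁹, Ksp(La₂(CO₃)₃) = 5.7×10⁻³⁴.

La₂(CO₃)₃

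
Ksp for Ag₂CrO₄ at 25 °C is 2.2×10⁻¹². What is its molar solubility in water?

8.2×10⁻⁵ M

Ag₂CrO₄(s) ⇌ 2 Ag⁺(aq) + CrO₄²⁻(aq)
If s mol/L of Ag₂CrO₄ dissolves, [Ag⁺] = 2s and [CrO₄²⁻] = s.
Ksp = [Ag⁺]^2[CrO₄²⁻] = (2s)^2 · s = 4s^3
4s^3 = 2.2×10⁻¹²  ⇒  s^3 = 5.5×10⁻¹³
s = (5.5×10⁻¹³)^(1/3) = 8.2×10⁻⁵ mol/L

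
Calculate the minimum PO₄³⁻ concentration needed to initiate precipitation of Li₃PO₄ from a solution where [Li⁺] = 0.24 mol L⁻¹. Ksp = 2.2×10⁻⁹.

Each salt precipitates once Q = Ksp for that salt.
Li₃PO₄(s) ⇌ 3 Li⁺(aq) + PO₄³⁻(aq)
Ksp = [Li⁺]^3[PO₄³⁻] = [PO₄³⁻](0.24)^3
[PO₄³⁻] = 2.2×10⁻⁹ / (0.24)^3 = 1.6×10⁻⁷
[PO₄³⁻] = 1.6×10⁻⁷ mol L⁻¹

1.6×10⁻⁷ M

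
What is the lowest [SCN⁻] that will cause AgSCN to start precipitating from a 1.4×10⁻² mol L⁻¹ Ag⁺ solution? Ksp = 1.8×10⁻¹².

1.3×10⁻¹⁰ M

The threshold for precipitation is Q = Ksp.
AgSCN(s) ⇌ Ag⁺(aq) + SCN⁻(aq)
Ksp = [Ag⁺][SCN⁻] = [SCN⁻](1.4×10⁻²)
[SCN⁻] = 1.8×10⁻¹² / (1.4×10⁻²) = 1.3×10⁻¹⁰
[SCN⁻] = 1.3×10⁻¹⁰ mol L⁻¹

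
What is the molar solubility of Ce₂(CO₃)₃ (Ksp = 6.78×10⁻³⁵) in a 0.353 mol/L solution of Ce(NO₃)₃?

Ce₂(CO₃)₃(s) ⇌ 2 Ce³⁺(aq) + 3 CO₃²⁻(aq)
Ce³⁺ is already present at 0.353 mol/L. If s mol/L of Ce₂(CO₃)₃ dissolves, [CO₃²⁻] = 3s while [Ce³⁺] ≈ 0.353 mol/L.
Ksp = [Ce³⁺]^2[CO₃²⁻]^3 = (0.353)^2(3s)^3
(3s)^3 = 6.78×10⁻³⁵ / (0.353)^2 = 5.44×10⁻³⁴
s = 2.72×10⁻¹² mol/L

2.72×10⁻¹² M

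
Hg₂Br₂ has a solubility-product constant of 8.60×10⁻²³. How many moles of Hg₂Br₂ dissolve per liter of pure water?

Hg₂Br₂(s) ⇌ Hg₂²⁺(aq) + 2 Br⁻(aq)
Let s be the molar solubility. Then [Hg₂²⁺] = s and [Br⁻] = 2s.
Ksp = [Hg₂²⁺][Br⁻]^2 = s · (2s)^2 = 4s^3
4s^3 = 8.60×10⁻²³  ⇒  s^3 = 2.15×10⁻²³
Taking the 3rd root, s = 2.78×10⁻⁸ M.

2.78×10⁻⁸ M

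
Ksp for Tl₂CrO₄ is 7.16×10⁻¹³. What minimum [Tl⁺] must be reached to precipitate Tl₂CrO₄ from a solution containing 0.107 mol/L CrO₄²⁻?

2.59×10⁻⁶ M

Each salt precipitates once Q = Ksp for that salt.
Tl₂CrO₄(s) ⇌ 2 Tl⁺(aq) + CrO₄²⁻(aq)
Ksp = [Tl⁺]^2[CrO₄²⁻] = [Tl⁺]^2(0.107)
[Tl⁺]^2 = 7.16×10⁻¹³ / (0.107) = 6.69×10⁻¹²
[Tl⁺] = 2.59×10⁻⁶ mol/L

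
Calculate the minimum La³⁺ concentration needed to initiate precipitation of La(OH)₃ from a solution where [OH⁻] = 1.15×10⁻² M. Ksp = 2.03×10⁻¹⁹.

The threshold for precipitation is Q = Ksp.
La(OH)₃(s) ⇌ La³⁺(aq) + 3 OH⁻(aq)
Ksp = [La³⁺][OH⁻]^3 = [La³⁺](1.15×10⁻²)^3
[La³⁺] = 2.03×10⁻¹⁹ / (1.15×10⁻²)^3 = 1.33×10⁻¹³
[La³⁺] = 1.33×10⁻¹³ M

1.33×10⁻¹³ M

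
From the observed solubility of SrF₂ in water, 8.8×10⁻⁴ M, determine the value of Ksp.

Ksp = 2.7×10⁻⁹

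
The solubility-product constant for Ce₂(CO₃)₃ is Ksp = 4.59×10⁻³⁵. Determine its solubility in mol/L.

5.32×10⁻⁸ M

Ce₂(CO₃)₃(s) ⇌ 2 Ce³⁺(aq) + 3 CO₃²⁻(aq)
For each mole of Ce₂(CO₃)₃ that dissolves per liter, [Ce³⁺] = 2s and [CO₃²⁻] = 3s; let s denote this solubility.
Ksp = [Ce³⁺]^2[CO₃²⁻]^3 = (2s)^2 · (3s)^3 = 108s^5
108s^5 = 4.59×10⁻³⁵  ⇒  s^5 = 4.25×10⁻³⁷
Taking the 5th root, s = 5.32×10⁻⁸ mol L⁻¹.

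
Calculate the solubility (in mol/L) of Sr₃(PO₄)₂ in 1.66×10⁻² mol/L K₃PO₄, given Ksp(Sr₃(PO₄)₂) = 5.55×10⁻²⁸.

Sr₃(PO₄)₂(s) ⇌ 3 Sr²⁺(aq) + 2 PO₄³⁻(aq)
Let s be the solubility of Sr₃(PO₄)₂ here. The common ion gives [PO₄³⁻] ≈ 1.66×10⁻² mol/L, and [Sr²⁺] = 3s.
Ksp = [Sr²⁺]^3[PO₄³⁻]^2 = (3s)^3(1.66×10⁻²)^2
(3s)^3 = 5.55×10⁻²⁸ / (1.66×10⁻²)^2 = 2.01×10⁻²⁴
s = 4.21×10⁻⁹ mol/L

4.21×10⁻⁹ M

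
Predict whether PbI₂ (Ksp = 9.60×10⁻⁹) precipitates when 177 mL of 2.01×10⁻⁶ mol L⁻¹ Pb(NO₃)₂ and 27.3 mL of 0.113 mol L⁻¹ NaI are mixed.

No

After mixing, V = 177 mL + 27.3 mL = 204.3 mL.
[Pb²⁺] = (2.01×10⁻⁶)(177)/204.3 = 1.74×10⁻⁶ mol L⁻¹
[I⁻] = (0.113)(27.3)/204.3 = 1.51×10⁻² mol L⁻¹
Q = [Pb²⁺][I⁻]^2 = 3.97×10⁻¹⁰
Q = 3.97×10⁻¹⁰ < Ksp = 9.60×10⁻⁹, so the solution is unsaturated and no precipitate forms.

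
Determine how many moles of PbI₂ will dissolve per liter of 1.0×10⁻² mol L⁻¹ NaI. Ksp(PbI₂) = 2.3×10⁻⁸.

2.3×10⁻⁴ M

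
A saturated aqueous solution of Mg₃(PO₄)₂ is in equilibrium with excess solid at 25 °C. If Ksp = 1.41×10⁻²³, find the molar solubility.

1.05×10⁻⁵ M

Mg₃(PO₄)₂(s) ⇌ 3 Mg²⁺(aq) + 2 PO₄³⁻(aq)
Call the molar solubility s, so that [Mg²⁺] = 3s and [PO₄³⁻] = 2s.
Ksp = [Mg²⁺]^3[PO₄³⁻]^2 = (3s)^3 · (2s)^2 = 108s^5
108s^5 = 1.41×10⁻²³  ⇒  s^5 = 1.31×10⁻²⁵
s = (1.31×10⁻²⁵)^(1/5) = 1.05×10⁻⁵ mol L⁻¹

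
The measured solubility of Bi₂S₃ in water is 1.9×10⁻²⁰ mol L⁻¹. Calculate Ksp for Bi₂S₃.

Bi₂S₃(s) ⇌ 2 Bi³⁺(aq) + 3 S²⁻(aq)
Call the molar solubility s, so that [Bi³⁺] = 2s and [S²⁻] = 3s.
Ksp = [Bi³⁺]^2[S²⁻]^3 = (2s)^2 · (3s)^3 = 108s^5
Ksp = 108 × (1.9×10⁻²⁰)^5 = 2.7×10⁻⁹⁷

Ksp = 2.7×10⁻⁹⁷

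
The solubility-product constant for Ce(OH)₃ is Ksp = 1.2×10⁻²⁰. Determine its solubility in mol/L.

Ce(OH)₃(s) ⇌ Ce³⁺(aq) + 3 OH⁻(aq)
For each mole of Ce(OH)₃ that dissolves per liter, [Ce³⁺] = s and [OH⁻] = 3s; let s denote this solubility.
Ksp = [Ce³⁺][OH⁻]^3 = s · (3s)^3 = 27s^4
27s^4 = 1.2×10⁻²⁰  ⇒  s^4 = 4.4×10⁻²²
s = 4.6×10⁻⁶ M

4.6×10⁻⁶ M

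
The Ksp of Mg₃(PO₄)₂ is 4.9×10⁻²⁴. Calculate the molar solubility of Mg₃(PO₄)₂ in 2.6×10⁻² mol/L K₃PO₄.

Mg₃(PO₄)₂(s) ⇌ 3 Mg²⁺(aq) + 2 PO₄³⁻(aq)
Let s be the solubility of Mg₃(PO₄)₂ here. The common ion gives [PO₄³⁻] ≈ 2.6×10⁻² mol/L, and [Mg²⁺] = 3s.
Ksp = [Mg²⁺]^3[PO₄³⁻]^2 = (3s)^3(2.6×10⁻²)^2
(3s)^3 = 4.9×10⁻²⁴ / (2.6×10⁻²)^2 = 7.2×10⁻²¹
s = 6.5×10⁻⁸ mol/L

6.5×10⁻⁸ M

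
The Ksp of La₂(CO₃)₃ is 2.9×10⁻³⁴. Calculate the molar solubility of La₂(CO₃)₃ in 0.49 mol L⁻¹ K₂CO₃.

La₂(CO₃)₃(s) ⇌ 2 La³⁺(aq) + 3 CO₃²⁻(aq)
The solution already contains CO₃²⁻ at 0.49 mol L⁻¹. Let s be the molar solubility of La₂(CO₃)₃.
[CO₃²⁻] ≈ 0.49 mol L⁻¹ (common ion dominates); [La³⁺] = 2s.
Ksp = [La³⁺]^2[CO₃²⁻]^3 = (2s)^2(0.49)^3
(2s)^2 = 2.9×10⁻³⁴ / (0.49)^3 = 2.5×10⁻³³
s = 2.5×10⁻¹⁷ mol L⁻¹

2.5×10⁻¹⁷ M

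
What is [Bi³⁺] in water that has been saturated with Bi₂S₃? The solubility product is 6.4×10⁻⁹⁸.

Bi₂S₃(s) ⇌ 2 Bi³⁺(aq) + 3 S²⁻(aq)
For each mole of Bi₂S₃ that dissolves per liter, [Bi³⁺] = 2s and [S²⁻] = 3s; let s denote this solubility.
Ksp = [Bi³⁺]^2[S²⁻]^3 = (2s)^2 · (3s)^3 = 108s^5 = 6.4×10⁻⁹⁸
s = 1.4×10⁻²⁰ mol/L
[Bi³⁺] = 2s = 2.9×10⁻²⁰ mol/L

2.9×10⁻²⁰ M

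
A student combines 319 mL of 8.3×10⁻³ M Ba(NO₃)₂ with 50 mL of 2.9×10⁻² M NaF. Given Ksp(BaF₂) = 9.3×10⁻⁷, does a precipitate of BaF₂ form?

After mixing, V = 319 mL + 50 mL = 369 mL.
[Ba²⁺] = (8.3×10⁻³)(319)/369 = 7.2×10⁻³ M
[F⁻] = (2.9×10⁻²)(50)/369 = 3.9×10⁻³ M
Q = [Ba²⁺][F⁻]^2 = 1.1×10⁻⁷
Q < Ksp (1.1×10⁻⁷ vs 9.3×10⁻⁷); the solution remains unsaturated and no precipitate forms.

No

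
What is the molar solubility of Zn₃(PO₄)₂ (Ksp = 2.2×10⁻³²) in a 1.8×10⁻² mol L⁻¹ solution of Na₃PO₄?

1.4×10⁻¹⁰ M

Zn₃(PO₄)₂(s) ⇌ 3 Zn²⁺(aq) + 2 PO₄³⁻(aq)
Let s be the solubility of Zn₃(PO₄)₂ here. The common ion gives [PO₄³⁻] ≈ 1.8×10⁻² mol L⁻¹, and [Zn²⁺] = 3s.
Ksp = [Zn²⁺]^3[PO₄³⁻]^2 = (3s)^3(1.8×10⁻²)^2
(3s)^3 = 2.2×10⁻³² / (1.8×10⁻²)^2 = 6.8×10⁻²⁹
s = 1.4×10⁻¹⁰ mol L⁻¹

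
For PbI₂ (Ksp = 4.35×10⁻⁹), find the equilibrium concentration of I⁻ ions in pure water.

2.06×10⁻³ M

PbI₂(s) ⇌ Pb²⁺(aq) + 2 I⁻(aq)
With molar solubility s: [Pb²⁺] = s, [I⁻] = 2s.
Ksp = [Pb²⁺][I⁻]^2 = s · (2s)^2 = 4s^3 = 4.35×10⁻⁹
s = 1.03×10⁻³ M
[I⁻] = 2s = 2.06×10⁻³ M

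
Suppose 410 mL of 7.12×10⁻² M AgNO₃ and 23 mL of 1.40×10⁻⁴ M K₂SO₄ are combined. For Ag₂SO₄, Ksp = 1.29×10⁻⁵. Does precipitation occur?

The combined volume is 433 mL.
[Ag⁺] = (7.12×10⁻²)(410)/433 = 6.74×10⁻² M
[SO₄²⁻] = (1.40×10⁻⁴)(23)/433 = 7.44×10⁻⁶ M
Q = [Ag⁺]^2[SO₄²⁻] = 3.38×10⁻⁸
Q = 3.38×10⁻⁸ < Ksp = 1.29×10⁻⁵, so the solution is unsaturated and no precipitate forms.

No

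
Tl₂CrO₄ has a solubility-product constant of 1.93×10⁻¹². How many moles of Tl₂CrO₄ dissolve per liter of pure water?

7.84×10⁻⁵ M

Tl₂CrO₄(s) ⇌ 2 Tl⁺(aq) + CrO₄²⁻(aq)
Call the molar solubility s, so that [Tl⁺] = 2s and [CrO₄²⁻] = s.
Ksp = [Tl⁺]^2[CrO₄²⁻] = (2s)^2 · s = 4s^3
4s^3 = 1.93×10⁻¹²  ⇒  s^3 = 4.83×10⁻¹³
s = 7.84×10⁻⁵ M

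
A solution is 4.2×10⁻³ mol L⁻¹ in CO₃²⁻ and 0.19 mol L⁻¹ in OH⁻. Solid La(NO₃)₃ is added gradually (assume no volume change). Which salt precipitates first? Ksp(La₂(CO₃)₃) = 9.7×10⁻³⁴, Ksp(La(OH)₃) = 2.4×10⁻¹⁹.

Precipitation of each salt begins when its ion product equals Ksp.
For La₂(CO₃)₃: [La³⁺] = (Ksp/[CO₃²⁻]^3)^(1/2) = 1.1×10⁻¹³ mol L⁻¹
For La(OH)₃: [La³⁺] = (Ksp/[OH⁻]^3) = 3.5×10⁻¹⁷ mol L⁻¹
Since La(OH)₃ needs less La³⁺ to reach saturation, it precipitates first.

La(OH)₃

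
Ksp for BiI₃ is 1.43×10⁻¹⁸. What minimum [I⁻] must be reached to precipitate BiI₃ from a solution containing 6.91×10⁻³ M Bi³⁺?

A salt starts to precipitate once the ion product Q reaches its Ksp.
BiI₃(s) ⇌ Bi³⁺(aq) + 3 I⁻(aq)
Ksp = [Bi³⁺][I⁻]^3 = [I⁻]^3(6.91×10⁻³)
[I⁻]^3 = 1.43×10⁻¹⁸ / (6.91×10⁻³) = 2.07×10⁻¹⁶
[I⁻] = 5.91×10⁻⁶ M

5.91×10⁻⁶ M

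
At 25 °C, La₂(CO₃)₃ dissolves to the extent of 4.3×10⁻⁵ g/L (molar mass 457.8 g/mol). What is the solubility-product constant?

Ksp = 7.9×10⁻³⁴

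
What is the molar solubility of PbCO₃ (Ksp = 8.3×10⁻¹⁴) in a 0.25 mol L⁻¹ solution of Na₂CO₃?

3.3×10⁻¹³ M

PbCO₃(s) ⇌ Pb²⁺(aq) + CO₃²⁻(aq)
Let s be the solubility of PbCO₃ here. The common ion gives [CO₃²⁻] ≈ 0.25 mol L⁻¹, and [Pb²⁺] = s.
Ksp = [Pb²⁺][CO₃²⁻] = s(0.25)
s = 8.3×10⁻¹⁴ / (0.25) = 3.3×10⁻¹³
s = 3.3×10⁻¹³ mol L⁻¹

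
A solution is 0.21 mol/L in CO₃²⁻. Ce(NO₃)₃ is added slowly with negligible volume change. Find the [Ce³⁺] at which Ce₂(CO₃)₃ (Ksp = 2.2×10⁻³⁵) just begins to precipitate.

Each salt precipitates once Q = Ksp for that salt.
Ce₂(CO₃)₃(s) ⇌ 2 Ce³⁺(aq) + 3 CO₃²⁻(aq)
Ksp = [Ce³⁺]^2[CO₃²⁻]^3 = [Ce³⁺]^2(0.21)^3
[Ce³⁺]^2 = 2.2×10⁻³⁵ / (0.21)^3 = 2.4×10⁻³³
[Ce³⁺] = 4.9×10⁻¹⁷ mol/L

4.9×10⁻¹⁷ M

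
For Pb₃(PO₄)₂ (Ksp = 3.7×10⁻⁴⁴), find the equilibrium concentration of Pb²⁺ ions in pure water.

Pb₃(PO₄)₂(s) ⇌ 3 Pb²⁺(aq) + 2 PO₄³⁻(aq)
If s mol/L of Pb₃(PO₄)₂ dissolves, [Pb²⁺] = 3s and [PO₄³⁻] = 2s.
Ksp = [Pb²⁺]^3[PO₄³⁻]^2 = (3s)^3 · (2s)^2 = 108s^5 = 3.7×10⁻⁴⁴
s = 8.1×10⁻¹⁰ mol/L
[Pb²⁺] = 3s = 2.4×10⁻⁹ mol/L

2.4×10⁻⁹ M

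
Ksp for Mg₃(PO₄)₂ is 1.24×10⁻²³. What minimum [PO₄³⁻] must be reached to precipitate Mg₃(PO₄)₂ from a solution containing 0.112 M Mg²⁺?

9.39×10⁻¹¹ M

Precipitation of each salt begins when its ion product equals Ksp.
Mg₃(PO₄)₂(s) ⇌ 3 Mg²⁺(aq) + 2 PO₄³⁻(aq)
Ksp = [Mg²⁺]^3[PO₄³⁻]^2 = [PO₄³⁻]^2(0.112)^3
[PO₄³⁻]^2 = 1.24×10⁻²³ / (0.112)^3 = 8.83×10⁻²¹
[PO₄³⁻] = 9.39×10⁻¹¹ M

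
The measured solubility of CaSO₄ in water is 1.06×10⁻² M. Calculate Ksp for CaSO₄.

CaSO₄(s) ⇌ Ca²⁺(aq) + SO₄²⁻(aq)
For each mole of CaSO₄ that dissolves per liter, [Ca²⁺] = s and [SO₄²⁻] = s; let s denote this solubility.
Ksp = [Ca²⁺][SO₄²⁻] = s · s = s^2
Ksp = (1.06×10⁻²)^2 = 1.12×10⁻⁴

Ksp = 1.12×10⁻⁴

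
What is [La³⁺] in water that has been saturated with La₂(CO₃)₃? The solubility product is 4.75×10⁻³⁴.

La₂(CO₃)₃(s) ⇌ 2 La³⁺(aq) + 3 CO₃²⁻(aq)
Let s be the molar solubility. Then [La³⁺] = 2s and [CO₃²⁻] = 3s.
Ksp = [La³⁺]^2[CO₃²⁻]^3 = (2s)^2 · (3s)^3 = 108s^5 = 4.75×10⁻³⁴
s = 8.49×10⁻⁸ mol/L
[La³⁺] = 2s = 1.70×10⁻⁷ mol/L

1.70×10⁻⁷ M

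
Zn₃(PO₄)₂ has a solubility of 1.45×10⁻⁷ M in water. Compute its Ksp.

Zn₃(PO₄)₂(s) ⇌ 3 Zn²⁺(aq) + 2 PO₄³⁻(aq)
For each mole of Zn₃(PO₄)₂ that dissolves per liter, [Zn²⁺] = 3s and [PO₄³⁻] = 2s; let s denote this solubility.
Ksp = [Zn²⁺]^3[PO₄³⁻]^2 = (3s)^3 · (2s)^2 = 108s^5
Ksp = 108 × (1.45×10⁻⁷)^5 = 6.92×10⁻³³

Ksp = 6.92×10⁻³³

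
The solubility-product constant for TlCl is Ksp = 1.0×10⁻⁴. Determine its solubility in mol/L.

1.0×10⁻² M

TlCl(s) ⇌ Tl⁺(aq) + Cl⁻(aq)
For each mole of TlCl that dissolves per liter, [Tl⁺] = s and [Cl⁻] = s; let s denote this solubility.
Ksp = [Tl⁺][Cl⁻] = s · s = s^2
s^2 = 1.0×10⁻⁴
Taking the 2nd root, s = 1.0×10⁻² mol/L.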